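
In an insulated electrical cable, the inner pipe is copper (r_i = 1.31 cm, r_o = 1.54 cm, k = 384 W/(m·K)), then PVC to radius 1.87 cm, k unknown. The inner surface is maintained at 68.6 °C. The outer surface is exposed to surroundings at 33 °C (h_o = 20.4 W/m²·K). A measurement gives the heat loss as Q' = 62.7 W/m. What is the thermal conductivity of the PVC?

k = 0.205 W/m·K

ΣR = ΔT/Q' = |68.6 − 33|/62.7 = 0.5678 m·K/W
Known resistances:
  R'_copper = ln(0.0154/0.0131)/(2πk) = 0.1618/(2π·384) = 6.704×10^-5 m·K/W
  R'_conv,out = 1/(2πr h) = 1/(2π·0.0187·20.4) = 0.4172 m·K/W
R_PVC = ΣR − ΣR_known = 0.5678 − 0.4173 = 0.1505 m·K/W
ln(r₂/r₁)/(2πk) = 0.1505 ⇒ k = 0.1942/(2π·0.1505) = 0.205 W/m·K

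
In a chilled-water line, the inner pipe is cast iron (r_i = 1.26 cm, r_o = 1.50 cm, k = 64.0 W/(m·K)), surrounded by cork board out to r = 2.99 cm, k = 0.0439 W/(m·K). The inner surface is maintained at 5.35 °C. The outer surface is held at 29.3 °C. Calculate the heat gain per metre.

Q' = 9.58 W/m

Resistance network (inner→outer):
  R'_cast iron = ln(0.0150/0.0126)/(2πk) = 0.1744/(2π·64.0) = 4.336×10^-4 m·K/W
  R'_cork board = ln(0.0299/0.0150)/(2πk) = 0.6898/(2π·0.0439) = 2.501 m·K/W
ΣR = 4.336×10^-4 + 2.501 = 2.501 m·K/W
Q' = ΔT/ΣR = (5.35 °C − 29.3 °C)/2.501 = -9.58 W/m
(Negative Q' ⇒ heat flows inward; heat gain = 9.58 W/m.)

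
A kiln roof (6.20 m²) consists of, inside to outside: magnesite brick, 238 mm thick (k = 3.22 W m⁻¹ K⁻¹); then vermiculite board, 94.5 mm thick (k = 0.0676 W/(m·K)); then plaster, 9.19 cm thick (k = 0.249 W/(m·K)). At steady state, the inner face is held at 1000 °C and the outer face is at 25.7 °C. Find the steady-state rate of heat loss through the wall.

Treat each layer as a resistance in series:
  R_magnesite brick = L/(kA) = 0.238/(3.22·6.20) = 0.01192 K/W
  R_vermiculite board = L/(kA) = 0.0945/(0.0676·6.20) = 0.2255 K/W
  R_plaster = L/(kA) = 0.0919/(0.249·6.20) = 0.05953 K/W
ΣR = 0.01192 + 0.2255 + 0.05953 = 0.2969 K/W
Q = ΔT/ΣR = (1000 °C − 25.7 °C)/0.2969 = 3280 W

Q = 3.28 kW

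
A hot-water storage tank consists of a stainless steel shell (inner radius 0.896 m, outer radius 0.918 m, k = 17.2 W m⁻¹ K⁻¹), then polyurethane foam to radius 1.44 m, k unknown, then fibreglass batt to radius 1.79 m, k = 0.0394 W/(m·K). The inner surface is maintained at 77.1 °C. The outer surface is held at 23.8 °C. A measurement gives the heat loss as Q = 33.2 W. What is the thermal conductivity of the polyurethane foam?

ΣR = ΔT/Q = |77.1 − 23.8|/33.2 = 1.605 K/W
Known resistances:
  R_stainless steel = (1/0.896 − 1/0.918)/(4πk) = 0.02675/(4π·17.2) = 1.237×10^-4 K/W
  R_fibreglass batt = (1/1.44 − 1/1.79)/(4πk) = 0.1358/(4π·0.0394) = 0.2742 K/W
R_polyurethane foam = ΣR − ΣR_known = 1.605 − 0.2743 = 1.331 K/W
(1/r₁−1/r₂)/(4πk) = 1.331 ⇒ k = 0.3949/(4π·1.331) = 0.0236 W/m·K

k = 0.0236 W/m·K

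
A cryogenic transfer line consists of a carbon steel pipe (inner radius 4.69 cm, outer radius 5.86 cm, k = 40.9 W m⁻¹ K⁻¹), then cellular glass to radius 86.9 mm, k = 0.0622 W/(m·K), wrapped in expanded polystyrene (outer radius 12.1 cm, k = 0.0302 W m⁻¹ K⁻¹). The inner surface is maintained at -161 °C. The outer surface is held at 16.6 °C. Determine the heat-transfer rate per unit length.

Q' = 64.5 W/m

Resistance network (inner→outer):
  R'_carbon steel = ln(0.0586/0.0469)/(2πk) = 0.2227/(2π·40.9) = 8.667×10^-4 m·K/W
  R'_cellular glass = ln(0.0869/0.0586)/(2πk) = 0.3940/(2π·0.0622) = 1.008 m·K/W
  R'_expanded polystyrene = ln(0.121/0.0869)/(2πk) = 0.3310/(2π·0.0302) = 1.745 m·K/W
ΣR = 8.667×10^-4 + 1.008 + 1.745 = 2.754 m·K/W
Q' = ΔT/ΣR = (-161 °C − 16.6 °C)/2.754 = -64.5 W/m
(Negative Q' ⇒ heat flows inward; heat gain = 64.5 W/m.)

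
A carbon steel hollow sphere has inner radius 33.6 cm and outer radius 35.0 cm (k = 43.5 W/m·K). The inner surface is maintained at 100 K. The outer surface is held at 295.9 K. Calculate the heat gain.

Q = 9.00×10^5 W

Q = 4πk·ΔT/(1/r₁ − 1/r₂) = 4π × 43.5 × 195.9 / (1/0.336 − 1/0.350) = 9.00×10^5 W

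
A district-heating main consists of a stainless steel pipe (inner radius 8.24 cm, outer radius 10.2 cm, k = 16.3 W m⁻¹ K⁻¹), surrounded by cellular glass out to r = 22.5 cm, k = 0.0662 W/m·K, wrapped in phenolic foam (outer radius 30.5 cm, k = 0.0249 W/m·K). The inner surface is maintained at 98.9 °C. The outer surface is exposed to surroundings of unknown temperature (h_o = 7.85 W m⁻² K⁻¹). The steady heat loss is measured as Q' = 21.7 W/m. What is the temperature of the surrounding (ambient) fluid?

Sum the resistances:
  R'_stainless steel = ln(0.102/0.0824)/(2πk) = 0.2134/(2π·16.3) = 0.002084 m·K/W
  R'_cellular glass = ln(0.225/0.102)/(2πk) = 0.7911/(2π·0.0662) = 1.902 m·K/W
  R'_phenolic foam = ln(0.305/0.225)/(2πk) = 0.3042/(2π·0.0249) = 1.944 m·K/W
  R'_conv,out = 1/(2πr h) = 1/(2π·0.305·7.85) = 0.06647 m·K/W
ΣR = 3.915 m·K/W
ΔT = Q'·ΣR = 21.7 × 3.915 = 84.96 K
Heat flows outward, so T_out = T_in − ΔT = 98.9 − 84.96 = 13.9 °C

T_out = 13.9 °C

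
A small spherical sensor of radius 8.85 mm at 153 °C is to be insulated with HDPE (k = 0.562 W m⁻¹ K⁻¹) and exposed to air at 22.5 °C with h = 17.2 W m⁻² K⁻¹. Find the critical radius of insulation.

r_cr = 6.53 cm

For a sphere, r_cr = 2k_ins/h = 2·0.562/17.2 = 0.0653 m = 6.53 cm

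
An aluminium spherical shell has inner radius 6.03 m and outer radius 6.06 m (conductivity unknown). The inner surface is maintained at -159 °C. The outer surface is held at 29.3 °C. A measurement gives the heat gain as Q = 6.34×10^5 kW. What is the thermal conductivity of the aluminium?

ΣR = ΔT/Q = |-159 − 29.3|/6.34×10^8 = 2.970×10^-7 K/W
(1/r₁−1/r₂)/(4πk) = 2.970×10^-7 ⇒ k = 8.210×10^-4/(4π·2.970×10^-7) = 220 W/m·K

k = 220 W/m·K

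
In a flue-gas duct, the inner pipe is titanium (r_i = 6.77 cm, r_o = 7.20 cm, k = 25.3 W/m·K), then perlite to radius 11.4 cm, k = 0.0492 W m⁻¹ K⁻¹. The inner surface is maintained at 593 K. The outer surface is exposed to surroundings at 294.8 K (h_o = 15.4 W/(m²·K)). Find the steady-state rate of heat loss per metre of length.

Resistance network (inner→outer):
  R'_titanium = ln(0.0720/0.0677)/(2πk) = 0.06158/(2π·25.3) = 3.874×10^-4 m·K/W
  R'_perlite = ln(0.114/0.0720)/(2πk) = 0.4595/(2π·0.0492) = 1.487 m·K/W
  R'_conv,out = 1/(2πr h) = 1/(2π·0.114·15.4) = 0.09066 m·K/W
ΣR = 3.874×10^-4 + 1.487 + 0.09066 = 1.578 m·K/W
Q' = ΔT/ΣR = (593 K − 294.8 K)/1.578 = 189 W/m

Q' = 189 W/m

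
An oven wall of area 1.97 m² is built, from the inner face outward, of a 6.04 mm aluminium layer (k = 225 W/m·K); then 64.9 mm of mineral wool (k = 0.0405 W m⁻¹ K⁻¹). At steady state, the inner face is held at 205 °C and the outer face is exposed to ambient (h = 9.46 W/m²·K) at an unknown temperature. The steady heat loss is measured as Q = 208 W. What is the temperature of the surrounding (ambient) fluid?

T_out = 24.6 °C

Series resistances:
  R_aluminium = L/(kA) = 0.00604/(225·1.97) = 1.363×10^-5 K/W
  R_mineral wool = L/(kA) = 0.0649/(0.0405·1.97) = 0.8134 K/W
  R_conv,out = 1/(hA) = 1/(9.46·1.97) = 0.05366 K/W
ΣR = 0.8671 K/W
ΔT = Q·ΣR = 208 × 0.8671 = 180.4 K
Heat flows outward, so T_out = T_in − ΔT = 205 − 180.4 = 24.6 °C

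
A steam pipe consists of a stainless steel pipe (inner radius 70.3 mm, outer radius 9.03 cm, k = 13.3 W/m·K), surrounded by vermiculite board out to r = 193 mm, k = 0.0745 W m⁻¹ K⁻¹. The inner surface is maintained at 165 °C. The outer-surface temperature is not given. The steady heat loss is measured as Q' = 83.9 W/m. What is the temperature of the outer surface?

Sum the resistances:
  R'_stainless steel = ln(0.0903/0.0703)/(2πk) = 0.2504/(2π·13.3) = 0.002996 m·K/W
  R'_vermiculite board = ln(0.193/0.0903)/(2πk) = 0.7596/(2π·0.0745) = 1.623 m·K/W
ΣR = 1.626 m·K/W
ΔT = Q'·ΣR = 83.9 × 1.626 = 136.4 K
Heat flows outward, so T_out = T_in − ΔT = 165 − 136.4 = 28.6 °C

T_out = 28.6 °C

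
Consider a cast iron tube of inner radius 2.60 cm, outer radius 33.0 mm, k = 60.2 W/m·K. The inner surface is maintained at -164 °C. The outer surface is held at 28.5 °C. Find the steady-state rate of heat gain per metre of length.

Q' = 2πk·ΔT/ln(r₂/r₁) = 2π × 60.2 × 192.5 / ln(0.0330/0.0260) = 3.05×10^5 W/m

Q' = 305 kW/m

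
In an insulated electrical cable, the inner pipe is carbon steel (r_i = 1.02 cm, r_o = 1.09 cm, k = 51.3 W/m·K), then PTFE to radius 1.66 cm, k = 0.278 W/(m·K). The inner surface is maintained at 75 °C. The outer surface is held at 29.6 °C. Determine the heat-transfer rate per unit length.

Q' = 188 W/m

Series thermal resistances, inner to outer:
  R'_carbon steel = ln(0.0109/0.0102)/(2πk) = 0.06638/(2π·51.3) = 2.059×10^-4 m·K/W
  R'_PTFE = ln(0.0166/0.0109)/(2πk) = 0.4206/(2π·0.278) = 0.2408 m·K/W
ΣR = 2.059×10^-4 + 0.2408 = 0.2410 m·K/W
Q' = ΔT/ΣR = (75 °C − 29.6 °C)/0.2410 = 188 W/m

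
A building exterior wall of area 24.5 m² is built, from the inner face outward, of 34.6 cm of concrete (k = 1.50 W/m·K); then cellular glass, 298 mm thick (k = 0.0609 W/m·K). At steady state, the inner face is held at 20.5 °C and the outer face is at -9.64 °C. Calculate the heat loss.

Q = 144 W

Resistance network (inner→outer):
  R_concrete = L/(kA) = 0.346/(1.50·24.5) = 0.009415 K/W
  R_cellular glass = L/(kA) = 0.298/(0.0609·24.5) = 0.1997 K/W
ΣR = 0.009415 + 0.1997 = 0.2091 K/W
Q = ΔT/ΣR = (20.5 °C − -9.64 °C)/0.2091 = 144 W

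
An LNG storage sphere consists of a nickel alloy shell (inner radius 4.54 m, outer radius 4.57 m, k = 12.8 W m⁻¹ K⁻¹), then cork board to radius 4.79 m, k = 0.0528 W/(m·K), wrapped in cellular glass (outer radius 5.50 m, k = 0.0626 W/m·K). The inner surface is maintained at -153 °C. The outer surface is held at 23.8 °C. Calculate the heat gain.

Series thermal resistances, inner to outer:
  R_nickel alloy = (1/4.54 − 1/4.57)/(4πk) = 0.001446/(4π·12.8) = 8.989×10^-6 K/W
  R_cork board = (1/4.57 − 1/4.79)/(4πk) = 0.01005/(4π·0.0528) = 0.01515 K/W
  R_cellular glass = (1/4.79 − 1/5.50)/(4πk) = 0.02695/(4π·0.0626) = 0.03426 K/W
ΣR = 8.989×10^-6 + 0.01515 + 0.03426 = 0.04942 K/W
Q = ΔT/ΣR = (-153 °C − 23.8 °C)/0.04942 = -3580 W
(Negative Q ⇒ heat flows inward; heat gain = 3580 W.)

Q = 3.58 kW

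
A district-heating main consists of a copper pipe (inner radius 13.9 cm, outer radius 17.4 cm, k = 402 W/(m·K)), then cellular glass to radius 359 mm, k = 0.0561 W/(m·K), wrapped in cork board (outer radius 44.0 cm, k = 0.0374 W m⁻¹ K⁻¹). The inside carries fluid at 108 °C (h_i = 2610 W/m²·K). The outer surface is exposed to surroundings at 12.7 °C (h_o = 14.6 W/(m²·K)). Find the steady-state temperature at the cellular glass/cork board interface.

T = 41.5 °C

Resistance network (inner→outer):
  R'_conv,in = 1/(2πr h) = 1/(2π·0.139·2610) = 4.387×10^-4 m·K/W
  R'_copper = ln(0.174/0.139)/(2πk) = 0.2246/(2π·402) = 8.891×10^-5 m·K/W
  R'_cellular glass = ln(0.359/0.174)/(2πk) = 0.7243/(2π·0.0561) = 2.055 m·K/W
  R'_cork board = ln(0.440/0.359)/(2πk) = 0.2035/(2π·0.0374) = 0.8658 m·K/W
  R'_conv,out = 1/(2πr h) = 1/(2π·0.440·14.6) = 0.02478 m·K/W
ΣR = 4.387×10^-4 + 8.891×10^-5 + 2.055 + 0.8658 + 0.02478 = 2.946 m·K/W
Q' = ΔT/ΣR = (108 °C − 12.7 °C)/2.946 = 32.35 W/m
From the inner boundary to the cellular glass/cork board interface, ΣR_partial = 2.056 m·K/W.
T_interface = T_in − Q'·ΣR_partial = 108 °C − (32.35)(2.056) = 41.5 °C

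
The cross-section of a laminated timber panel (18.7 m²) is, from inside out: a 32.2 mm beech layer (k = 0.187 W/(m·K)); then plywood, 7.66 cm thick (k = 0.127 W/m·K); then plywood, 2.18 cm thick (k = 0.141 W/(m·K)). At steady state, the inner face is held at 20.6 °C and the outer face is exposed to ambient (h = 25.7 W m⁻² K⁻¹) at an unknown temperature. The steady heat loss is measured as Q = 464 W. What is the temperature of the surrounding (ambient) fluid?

Series resistances:
  R_beech = L/(kA) = 0.0322/(0.187·18.7) = 0.009208 K/W
  R_plywood = L/(kA) = 0.0766/(0.127·18.7) = 0.03225 K/W
  R_plywood = L/(kA) = 0.0218/(0.141·18.7) = 0.008268 K/W
  R_conv,out = 1/(hA) = 1/(25.7·18.7) = 0.002081 K/W
ΣR = 0.05181 K/W
ΔT = Q·ΣR = 464 × 0.05181 = 24.04 K
Heat flows outward, so T_out = T_in − ΔT = 20.6 − 24.04 = -3.44 °C

T_out = -3.44 °C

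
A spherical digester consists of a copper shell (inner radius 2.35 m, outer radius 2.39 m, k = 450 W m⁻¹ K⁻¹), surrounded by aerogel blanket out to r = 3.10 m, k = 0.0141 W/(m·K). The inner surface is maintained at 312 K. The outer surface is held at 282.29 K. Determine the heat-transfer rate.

Treat each layer as a resistance in series:
  R_copper = (1/2.35 − 1/2.39)/(4πk) = 0.007122/(4π·450) = 1.259×10^-6 K/W
  R_aerogel blanket = (1/2.39 − 1/3.10)/(4πk) = 0.09583/(4π·0.0141) = 0.5408 K/W
ΣR = 1.259×10^-6 + 0.5408 = 0.5408 K/W
Q = ΔT/ΣR = (312 K − 282.29 K)/0.5408 = 54.9 W

Q = 54.9 W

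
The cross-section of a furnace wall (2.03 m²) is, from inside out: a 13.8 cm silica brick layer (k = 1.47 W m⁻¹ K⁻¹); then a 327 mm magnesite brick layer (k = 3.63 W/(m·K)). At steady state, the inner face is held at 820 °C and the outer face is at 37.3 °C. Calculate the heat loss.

Q = 8640 W

Resistance network (inner→outer):
  R_silica brick = L/(kA) = 0.138/(1.47·2.03) = 0.04625 K/W
  R_magnesite brick = L/(kA) = 0.327/(3.63·2.03) = 0.04438 K/W
ΣR = 0.04625 + 0.04438 = 0.09063 K/W
Q = ΔT/ΣR = (820 °C − 37.3 °C)/0.09063 = 8640 W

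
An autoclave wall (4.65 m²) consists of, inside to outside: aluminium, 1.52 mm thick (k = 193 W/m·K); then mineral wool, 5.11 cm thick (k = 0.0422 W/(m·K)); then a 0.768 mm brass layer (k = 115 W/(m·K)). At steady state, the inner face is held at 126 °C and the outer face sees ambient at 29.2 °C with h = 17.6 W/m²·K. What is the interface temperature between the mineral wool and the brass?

T = 33.5 °C

Resistance network (inner→outer):
  R_aluminium = L/(kA) = 0.00152/(193·4.65) = 1.694×10^-6 K/W
  R_mineral wool = L/(kA) = 0.0511/(0.0422·4.65) = 0.2604 K/W
  R_brass = L/(kA) = 7.68×10^-4/(115·4.65) = 1.436×10^-6 K/W
  R_conv,out = 1/(hA) = 1/(17.6·4.65) = 0.01222 K/W
ΣR = 1.694×10^-6 + 0.2604 + 1.436×10^-6 + 0.01222 = 0.2726 K/W
Q = ΔT/ΣR = (126 °C − 29.2 °C)/0.2726 = 355.1 W
From the inner boundary to the mineral wool/brass interface, ΣR_partial = 0.2604 K/W.
T_interface = T_in − Q·ΣR_partial = 126 °C − (355.1)(0.2604) = 33.5 °C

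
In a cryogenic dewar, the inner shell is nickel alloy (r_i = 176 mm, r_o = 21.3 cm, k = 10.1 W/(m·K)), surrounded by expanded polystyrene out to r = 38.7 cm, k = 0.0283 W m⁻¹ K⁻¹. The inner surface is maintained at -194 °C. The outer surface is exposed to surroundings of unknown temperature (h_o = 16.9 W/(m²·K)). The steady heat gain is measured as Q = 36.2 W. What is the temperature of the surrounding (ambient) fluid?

Series resistances:
  R_nickel alloy = (1/0.176 − 1/0.213)/(4πk) = 0.9870/(4π·10.1) = 0.007776 K/W
  R_expanded polystyrene = (1/0.213 − 1/0.387)/(4πk) = 2.111/(4π·0.0283) = 5.936 K/W
  R_conv,out = 1/(4πr²h) = 1/(4π·0.387²·16.9) = 0.03144 K/W
ΣR = 5.975 K/W
ΔT = Q·ΣR = 36.2 × 5.975 = 216.3 K
Heat flows inward, so T_out = T_in + ΔT = -194 + 216.3 = 22.3 °C

T_out = 22.3 °C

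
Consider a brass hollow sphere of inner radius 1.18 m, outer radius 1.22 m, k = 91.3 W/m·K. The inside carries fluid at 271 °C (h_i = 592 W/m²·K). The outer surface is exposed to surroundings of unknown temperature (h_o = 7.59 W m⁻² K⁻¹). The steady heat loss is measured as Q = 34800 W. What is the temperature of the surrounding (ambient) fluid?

T_out = 21.7 °C

Series resistances:
  R_conv,in = 1/(4πr²h) = 1/(4π·1.18²·592) = 9.654×10^-5 K/W
  R_brass = (1/1.18 − 1/1.22)/(4πk) = 0.02779/(4π·91.3) = 2.422×10^-5 K/W
  R_conv,out = 1/(4πr²h) = 1/(4π·1.22²·7.59) = 0.007044 K/W
ΣR = 0.007165 K/W
ΔT = Q·ΣR = 34800 × 0.007165 = 249.3 K
Heat flows outward, so T_out = T_in − ΔT = 271 − 249.3 = 21.7 °C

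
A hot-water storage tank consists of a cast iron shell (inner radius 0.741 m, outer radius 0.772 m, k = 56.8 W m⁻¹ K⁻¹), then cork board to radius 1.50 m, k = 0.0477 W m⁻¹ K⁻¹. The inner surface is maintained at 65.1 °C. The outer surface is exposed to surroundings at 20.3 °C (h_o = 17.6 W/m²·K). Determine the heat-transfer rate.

Series thermal resistances, inner to outer:
  R_cast iron = (1/0.741 − 1/0.772)/(4πk) = 0.05419/(4π·56.8) = 7.592×10^-5 K/W
  R_cork board = (1/0.772 − 1/1.50)/(4πk) = 0.6287/(4π·0.0477) = 1.049 K/W
  R_conv,out = 1/(4πr²h) = 1/(4π·1.50²·17.6) = 0.002010 K/W
ΣR = 7.592×10^-5 + 1.049 + 0.002010 = 1.051 K/W
Q = ΔT/ΣR = (65.1 °C − 20.3 °C)/1.051 = 42.6 W

Q = 42.6 W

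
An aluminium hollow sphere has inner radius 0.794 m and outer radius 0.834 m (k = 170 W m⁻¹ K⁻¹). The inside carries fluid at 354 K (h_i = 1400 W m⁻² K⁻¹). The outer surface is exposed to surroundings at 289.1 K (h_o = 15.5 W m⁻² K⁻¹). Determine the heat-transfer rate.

Resistance network (inner→outer):
  R_conv,in = 1/(4πr²h) = 1/(4π·0.794²·1400) = 9.016×10^-5 K/W
  R_aluminium = (1/0.794 − 1/0.834)/(4πk) = 0.06041/(4π·170) = 2.828×10^-5 K/W
  R_conv,out = 1/(4πr²h) = 1/(4π·0.834²·15.5) = 0.007381 K/W
ΣR = 9.016×10^-5 + 2.828×10^-5 + 0.007381 = 0.007499 K/W
Q = ΔT/ΣR = (354 K − 289.1 K)/0.007499 = 8650 W

Q = 8650 W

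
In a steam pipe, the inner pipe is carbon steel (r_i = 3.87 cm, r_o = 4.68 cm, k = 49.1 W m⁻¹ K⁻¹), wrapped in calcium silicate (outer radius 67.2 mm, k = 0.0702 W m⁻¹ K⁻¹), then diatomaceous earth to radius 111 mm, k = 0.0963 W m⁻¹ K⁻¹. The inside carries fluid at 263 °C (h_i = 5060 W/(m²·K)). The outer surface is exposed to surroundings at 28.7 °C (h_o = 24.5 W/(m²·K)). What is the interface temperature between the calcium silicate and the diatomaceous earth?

Resistance network (inner→outer):
  R'_conv,in = 1/(2πr h) = 1/(2π·0.0387·5060) = 8.128×10^-4 m·K/W
  R'_carbon steel = ln(0.0468/0.0387)/(2πk) = 0.1900/(2π·49.1) = 6.160×10^-4 m·K/W
  R'_calcium silicate = ln(0.0672/0.0468)/(2πk) = 0.3618/(2π·0.0702) = 0.8202 m·K/W
  R'_diatomaceous earth = ln(0.111/0.0672)/(2πk) = 0.5019/(2π·0.0963) = 0.8294 m·K/W
  R'_conv,out = 1/(2πr h) = 1/(2π·0.111·24.5) = 0.05852 m·K/W
ΣR = 8.128×10^-4 + 6.160×10^-4 + 0.8202 + 0.8294 + 0.05852 = 1.710 m·K/W
Q' = ΔT/ΣR = (263 °C − 28.7 °C)/1.710 = 137.0 W/m
From the inner boundary to the calcium silicate/diatomaceous earth interface, ΣR_partial = 0.8216 m·K/W.
T_interface = T_in − Q'·ΣR_partial = 263 °C − (137.0)(0.8216) = 150 °C

T = 150 °C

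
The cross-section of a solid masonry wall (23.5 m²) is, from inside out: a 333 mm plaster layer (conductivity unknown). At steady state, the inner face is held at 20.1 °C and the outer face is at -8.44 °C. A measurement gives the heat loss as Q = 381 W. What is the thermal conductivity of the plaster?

ΣR = ΔT/Q = |20.1 − -8.44|/381 = 0.07491 K/W
L/(kA) = 0.07491 ⇒ k = 0.333/(0.07491·23.5) = 0.189 W/m·K

k = 0.189 W/m·K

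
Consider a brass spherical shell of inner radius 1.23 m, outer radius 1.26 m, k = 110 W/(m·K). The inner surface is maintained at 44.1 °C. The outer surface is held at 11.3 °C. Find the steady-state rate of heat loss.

Q = 4πk·ΔT/(1/r₁ − 1/r₂) = 4π × 110 × 32.8 / (1/1.23 − 1/1.26) = 2.34×10^6 W

Q = 2340 kW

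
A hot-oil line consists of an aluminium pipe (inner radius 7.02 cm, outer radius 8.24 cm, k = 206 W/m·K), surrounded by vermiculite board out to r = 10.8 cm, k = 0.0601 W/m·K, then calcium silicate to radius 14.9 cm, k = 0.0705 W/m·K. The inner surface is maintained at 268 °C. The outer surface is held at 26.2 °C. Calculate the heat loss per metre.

Q' = 168 W/m

Resistance network (inner→outer):
  R'_aluminium = ln(0.0824/0.0702)/(2πk) = 0.1602/(2π·206) = 1.238×10^-4 m·K/W
  R'_vermiculite board = ln(0.108/0.0824)/(2πk) = 0.2705/(2π·0.0601) = 0.7165 m·K/W
  R'_calcium silicate = ln(0.149/0.108)/(2πk) = 0.3218/(2π·0.0705) = 0.7265 m·K/W
ΣR = 1.238×10^-4 + 0.7165 + 0.7265 = 1.443 m·K/W
Q' = ΔT/ΣR = (268 °C − 26.2 °C)/1.443 = 168 W/m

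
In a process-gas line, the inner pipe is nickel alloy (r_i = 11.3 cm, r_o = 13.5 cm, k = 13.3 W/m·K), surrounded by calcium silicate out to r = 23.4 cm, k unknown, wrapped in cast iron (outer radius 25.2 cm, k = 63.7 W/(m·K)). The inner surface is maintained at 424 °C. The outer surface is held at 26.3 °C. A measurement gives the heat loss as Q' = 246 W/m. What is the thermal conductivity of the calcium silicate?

ΣR = ΔT/Q' = |424 − 26.3|/246 = 1.617 m·K/W
Known resistances:
  R'_nickel alloy = ln(0.135/0.113)/(2πk) = 0.1779/(2π·13.3) = 0.002129 m·K/W
  R'_cast iron = ln(0.252/0.234)/(2πk) = 0.07411/(2π·63.7) = 1.852×10^-4 m·K/W
R_calcium silicate = ΣR − ΣR_known = 1.617 − 0.002314 = 1.615 m·K/W
ln(r₂/r₁)/(2πk) = 1.615 ⇒ k = 0.5500/(2π·1.615) = 0.0542 W/m·K

k = 0.0542 W/m·K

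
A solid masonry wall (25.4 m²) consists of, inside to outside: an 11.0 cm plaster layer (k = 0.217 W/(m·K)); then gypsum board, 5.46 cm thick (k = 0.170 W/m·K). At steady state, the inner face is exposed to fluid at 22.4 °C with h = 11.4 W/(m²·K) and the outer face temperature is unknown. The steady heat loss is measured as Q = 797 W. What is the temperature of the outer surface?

T_out = -6.34 °C

Series resistances:
  R_conv,in = 1/(hA) = 1/(11.4·25.4) = 0.003454 K/W
  R_plaster = L/(kA) = 0.110/(0.217·25.4) = 0.01996 K/W
  R_gypsum board = L/(kA) = 0.0546/(0.170·25.4) = 0.01264 K/W
ΣR = 0.03606 K/W
ΔT = Q·ΣR = 797 × 0.03606 = 28.74 K
Heat flows outward, so T_out = T_in − ΔT = 22.4 − 28.74 = -6.34 °C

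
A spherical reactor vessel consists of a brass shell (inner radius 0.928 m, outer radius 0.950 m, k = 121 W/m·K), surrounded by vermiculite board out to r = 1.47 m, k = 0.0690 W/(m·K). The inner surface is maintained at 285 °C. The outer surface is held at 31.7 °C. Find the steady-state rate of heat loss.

Q = 590 W

Series thermal resistances, inner to outer:
  R_brass = (1/0.928 − 1/0.950)/(4πk) = 0.02495/(4π·121) = 1.641×10^-5 K/W
  R_vermiculite board = (1/0.950 − 1/1.47)/(4πk) = 0.3724/(4π·0.0690) = 0.4294 K/W
ΣR = 1.641×10^-5 + 0.4294 = 0.4294 K/W
Q = ΔT/ΣR = (285 °C − 31.7 °C)/0.4294 = 590 W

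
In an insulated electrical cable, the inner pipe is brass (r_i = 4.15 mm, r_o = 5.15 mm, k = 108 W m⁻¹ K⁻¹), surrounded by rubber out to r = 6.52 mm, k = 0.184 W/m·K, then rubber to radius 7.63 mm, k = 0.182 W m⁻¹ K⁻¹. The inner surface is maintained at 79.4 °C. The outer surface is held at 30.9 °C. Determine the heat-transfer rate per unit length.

Q' = 142 W/m

Treat each layer as a resistance in series:
  R'_brass = ln(0.00515/0.00415)/(2πk) = 0.2159/(2π·108) = 3.181×10^-4 m·K/W
  R'_rubber = ln(0.00652/0.00515)/(2πk) = 0.2359/(2π·0.184) = 0.2040 m·K/W
  R'_rubber = ln(0.00763/0.00652)/(2πk) = 0.1572/(2π·0.182) = 0.1375 m·K/W
ΣR = 3.181×10^-4 + 0.2040 + 0.1375 = 0.3418 m·K/W
Q' = ΔT/ΣR = (79.4 °C − 30.9 °C)/0.3418 = 142 W/m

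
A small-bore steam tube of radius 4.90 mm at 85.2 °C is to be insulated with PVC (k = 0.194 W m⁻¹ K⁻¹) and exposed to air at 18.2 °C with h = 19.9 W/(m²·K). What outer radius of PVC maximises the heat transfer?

r_cr = 0.975 cm

For a cylinder, r_cr = k_ins/h = 0.194/19.9 = 0.00975 m = 0.975 cm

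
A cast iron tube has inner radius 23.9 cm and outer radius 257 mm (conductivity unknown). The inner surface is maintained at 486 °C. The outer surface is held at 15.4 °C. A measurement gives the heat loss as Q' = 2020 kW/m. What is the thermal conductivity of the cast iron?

k = 49.6 W/m·K

ΣR = ΔT/Q' = |486 − 15.4|/2.02×10^6 = 2.330×10^-4 m·K/W
ln(r₂/r₁)/(2πk) = 2.330×10^-4 ⇒ k = 0.07261/(2π·2.330×10^-4) = 49.6 W/m·K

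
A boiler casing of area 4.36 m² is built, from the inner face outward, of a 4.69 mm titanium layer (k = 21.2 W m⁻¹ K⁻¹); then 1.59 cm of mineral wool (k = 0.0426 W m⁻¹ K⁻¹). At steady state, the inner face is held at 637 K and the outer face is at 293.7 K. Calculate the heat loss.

Treat each layer as a resistance in series:
  R_titanium = L/(kA) = 0.00469/(21.2·4.36) = 5.074×10^-5 K/W
  R_mineral wool = L/(kA) = 0.0159/(0.0426·4.36) = 0.08561 K/W
ΣR = 5.074×10^-5 + 0.08561 = 0.08566 K/W
Q = ΔT/ΣR = (637 K − 293.7 K)/0.08566 = 4010 W

Q = 4010 W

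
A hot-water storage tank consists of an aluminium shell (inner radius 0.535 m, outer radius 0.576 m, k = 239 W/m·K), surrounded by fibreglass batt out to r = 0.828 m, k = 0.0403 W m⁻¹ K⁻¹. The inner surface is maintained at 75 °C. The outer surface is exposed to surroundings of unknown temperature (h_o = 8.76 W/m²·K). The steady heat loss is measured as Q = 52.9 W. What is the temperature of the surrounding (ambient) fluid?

T_out = 19.1 °C

Sum the resistances:
  R_aluminium = (1/0.535 − 1/0.576)/(4πk) = 0.1330/(4π·239) = 4.430×10^-5 K/W
  R_fibreglass batt = (1/0.576 − 1/0.828)/(4πk) = 0.5284/(4π·0.0403) = 1.043 K/W
  R_conv,out = 1/(4πr²h) = 1/(4π·0.828²·8.76) = 0.01325 K/W
ΣR = 1.057 K/W
ΔT = Q·ΣR = 52.9 × 1.057 = 55.92 K
Heat flows outward, so T_out = T_in − ΔT = 75 − 55.92 = 19.1 °C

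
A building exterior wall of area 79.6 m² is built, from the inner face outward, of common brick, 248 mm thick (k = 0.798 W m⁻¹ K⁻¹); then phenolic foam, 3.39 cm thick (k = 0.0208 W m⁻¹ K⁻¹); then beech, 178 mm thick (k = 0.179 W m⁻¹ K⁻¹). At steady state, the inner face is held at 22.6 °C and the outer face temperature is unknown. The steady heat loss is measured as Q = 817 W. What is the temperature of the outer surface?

Sum the resistances:
  R_common brick = L/(kA) = 0.248/(0.798·79.6) = 0.003904 K/W
  R_phenolic foam = L/(kA) = 0.0339/(0.0208·79.6) = 0.02047 K/W
  R_beech = L/(kA) = 0.178/(0.179·79.6) = 0.01249 K/W
ΣR = 0.03687 K/W
ΔT = Q·ΣR = 817 × 0.03687 = 30.12 K
Heat flows outward, so T_out = T_in − ΔT = 22.6 − 30.12 = -7.52 °C

T_out = -7.52 °C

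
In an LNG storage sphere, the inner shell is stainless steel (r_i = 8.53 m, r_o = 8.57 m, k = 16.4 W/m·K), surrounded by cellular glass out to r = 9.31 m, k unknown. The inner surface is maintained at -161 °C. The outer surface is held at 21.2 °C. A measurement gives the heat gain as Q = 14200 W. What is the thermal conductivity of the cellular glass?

ΣR = ΔT/Q = |-161 − 21.2|/14200 = 0.01283 K/W
Known resistances:
  R_stainless steel = (1/8.53 − 1/8.57)/(4πk) = 5.472×10^-4/(4π·16.4) = 2.655×10^-6 K/W
R_cellular glass = ΣR − ΣR_known = 0.01283 − 2.655×10^-6 = 0.01283 K/W
(1/r₁−1/r₂)/(4πk) = 0.01283 ⇒ k = 0.009275/(4π·0.01283) = 0.0575 W/m·K

k = 0.0575 W/m·K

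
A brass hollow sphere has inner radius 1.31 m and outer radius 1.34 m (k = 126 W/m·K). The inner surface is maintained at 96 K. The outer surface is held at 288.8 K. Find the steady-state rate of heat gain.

Q = 1.79×10^7 W

Q = 4πk·ΔT/(1/r₁ − 1/r₂) = 4π × 126 × 192.8 / (1/1.31 − 1/1.34) = 1.79×10^7 W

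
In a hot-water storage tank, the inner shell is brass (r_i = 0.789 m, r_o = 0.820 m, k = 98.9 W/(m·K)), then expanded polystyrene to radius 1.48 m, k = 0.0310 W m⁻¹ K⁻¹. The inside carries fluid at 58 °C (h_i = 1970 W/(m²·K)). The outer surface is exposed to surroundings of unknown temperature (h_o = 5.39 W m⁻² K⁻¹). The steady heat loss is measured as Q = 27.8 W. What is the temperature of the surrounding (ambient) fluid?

T_out = 19.0 °C

Series resistances:
  R_conv,in = 1/(4πr²h) = 1/(4π·0.789²·1970) = 6.489×10^-5 K/W
  R_brass = (1/0.789 − 1/0.820)/(4πk) = 0.04791/(4π·98.9) = 3.855×10^-5 K/W
  R_expanded polystyrene = (1/0.820 − 1/1.48)/(4πk) = 0.5438/(4π·0.0310) = 1.396 K/W
  R_conv,out = 1/(4πr²h) = 1/(4π·1.48²·5.39) = 0.006740 K/W
ΣR = 1.403 K/W
ΔT = Q·ΣR = 27.8 × 1.403 = 39.00 K
Heat flows outward, so T_out = T_in − ΔT = 58 − 39.00 = 19.0 °C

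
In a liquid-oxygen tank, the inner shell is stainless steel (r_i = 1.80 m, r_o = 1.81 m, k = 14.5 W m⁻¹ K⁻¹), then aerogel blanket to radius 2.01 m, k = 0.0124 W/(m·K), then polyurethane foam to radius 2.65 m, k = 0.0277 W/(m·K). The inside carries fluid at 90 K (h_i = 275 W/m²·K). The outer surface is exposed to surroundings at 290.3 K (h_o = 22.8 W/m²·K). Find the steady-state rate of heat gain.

Series thermal resistances, inner to outer:
  R_conv,in = 1/(4πr²h) = 1/(4π·1.80²·275) = 8.931×10^-5 K/W
  R_stainless steel = (1/1.80 − 1/1.81)/(4πk) = 0.003069/(4π·14.5) = 1.685×10^-5 K/W
  R_aerogel blanket = (1/1.81 − 1/2.01)/(4πk) = 0.05497/(4π·0.0124) = 0.3528 K/W
  R_polyurethane foam = (1/2.01 − 1/2.65)/(4πk) = 0.1202/(4π·0.0277) = 0.3452 K/W
  R_conv,out = 1/(4πr²h) = 1/(4π·2.65²·22.8) = 4.970×10^-4 K/W
ΣR = 8.931×10^-5 + 1.685×10^-5 + 0.3528 + 0.3452 + 4.970×10^-4 = 0.6986 K/W
Q = ΔT/ΣR = (90 K − 290.3 K)/0.6986 = -287 W
(Negative Q ⇒ heat flows inward; heat gain = 287 W.)

Q = 287 W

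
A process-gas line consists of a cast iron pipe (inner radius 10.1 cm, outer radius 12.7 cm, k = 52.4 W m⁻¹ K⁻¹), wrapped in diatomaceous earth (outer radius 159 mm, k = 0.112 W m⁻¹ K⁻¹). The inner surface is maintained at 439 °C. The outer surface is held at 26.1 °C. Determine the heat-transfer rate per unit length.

Treat each layer as a resistance in series:
  R'_cast iron = ln(0.127/0.101)/(2πk) = 0.2291/(2π·52.4) = 6.957×10^-4 m·K/W
  R'_diatomaceous earth = ln(0.159/0.127)/(2πk) = 0.2247/(2π·0.112) = 0.3193 m·K/W
ΣR = 6.957×10^-4 + 0.3193 = 0.3200 m·K/W
Q' = ΔT/ΣR = (439 °C − 26.1 °C)/0.3200 = 1290 W/m

Q' = 1290 W/m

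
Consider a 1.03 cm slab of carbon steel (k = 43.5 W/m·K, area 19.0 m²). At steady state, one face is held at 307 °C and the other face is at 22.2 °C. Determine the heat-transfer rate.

Q = 22900 kW

Q = kA·ΔT/L = 43.5 × 19.0 × |307 °C − 22.2 °C| / 0.0103 = 2.29×10^7 W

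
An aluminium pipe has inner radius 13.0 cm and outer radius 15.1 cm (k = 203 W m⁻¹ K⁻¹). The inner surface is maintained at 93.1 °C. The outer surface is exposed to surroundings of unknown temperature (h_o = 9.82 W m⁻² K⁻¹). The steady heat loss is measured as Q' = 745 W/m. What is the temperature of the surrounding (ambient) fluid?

Sum the resistances:
  R'_aluminium = ln(0.151/0.130)/(2πk) = 0.1497/(2π·203) = 1.174×10^-4 m·K/W
  R'_conv,out = 1/(2πr h) = 1/(2π·0.151·9.82) = 0.1073 m·K/W
ΣR = 0.1075 m·K/W
ΔT = Q'·ΣR = 745 × 0.1075 = 80.09 K
Heat flows outward, so T_out = T_in − ΔT = 93.1 − 80.09 = 13.0 °C

T_out = 13.0 °C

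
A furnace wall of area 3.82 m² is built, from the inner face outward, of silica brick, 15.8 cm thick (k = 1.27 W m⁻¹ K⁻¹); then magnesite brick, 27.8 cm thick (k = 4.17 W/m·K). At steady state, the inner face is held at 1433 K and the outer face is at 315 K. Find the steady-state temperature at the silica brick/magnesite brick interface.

T = 705 K

Treat each layer as a resistance in series:
  R_silica brick = L/(kA) = 0.158/(1.27·3.82) = 0.03257 K/W
  R_magnesite brick = L/(kA) = 0.278/(4.17·3.82) = 0.01745 K/W
ΣR = 0.03257 + 0.01745 = 0.05002 K/W
Q = ΔT/ΣR = (1433 K − 315 K)/0.05002 = 22350 W
From the inner boundary to the silica brick/magnesite brick interface, ΣR_partial = 0.03257 K/W.
T_interface = T_in − Q·ΣR_partial = 1433 K − (22350)(0.03257) = 705 K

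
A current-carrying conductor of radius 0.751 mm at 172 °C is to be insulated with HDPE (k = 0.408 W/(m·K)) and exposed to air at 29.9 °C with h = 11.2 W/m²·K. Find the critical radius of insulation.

r_cr = 3.64 cm

For a cylinder, r_cr = k_ins/h = 0.408/11.2 = 0.0364 m = 3.64 cm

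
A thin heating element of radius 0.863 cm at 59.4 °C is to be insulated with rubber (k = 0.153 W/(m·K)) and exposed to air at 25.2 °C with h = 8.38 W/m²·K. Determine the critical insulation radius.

For a cylinder, r_cr = k_ins/h = 0.153/8.38 = 0.0183 m = 1.83 cm

r_cr = 1.83 cm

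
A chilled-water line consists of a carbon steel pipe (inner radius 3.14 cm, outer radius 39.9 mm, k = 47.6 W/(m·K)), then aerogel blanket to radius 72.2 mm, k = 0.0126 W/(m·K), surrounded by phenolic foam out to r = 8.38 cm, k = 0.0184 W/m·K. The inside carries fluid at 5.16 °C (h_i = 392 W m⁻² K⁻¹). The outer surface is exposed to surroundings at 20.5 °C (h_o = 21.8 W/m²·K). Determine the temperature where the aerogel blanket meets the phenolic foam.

T = 18.1 °C

Resistance network (inner→outer):
  R'_conv,in = 1/(2πr h) = 1/(2π·0.0314·392) = 0.01293 m·K/W
  R'_carbon steel = ln(0.0399/0.0314)/(2πk) = 0.2396/(2π·47.6) = 8.010×10^-4 m·K/W
  R'_aerogel blanket = ln(0.0722/0.0399)/(2πk) = 0.5931/(2π·0.0126) = 7.491 m·K/W
  R'_phenolic foam = ln(0.0838/0.0722)/(2πk) = 0.1490/(2π·0.0184) = 1.289 m·K/W
  R'_conv,out = 1/(2πr h) = 1/(2π·0.0838·21.8) = 0.08712 m·K/W
ΣR = 0.01293 + 8.010×10^-4 + 7.491 + 1.289 + 0.08712 = 8.881 m·K/W
Q' = ΔT/ΣR = (5.16 °C − 20.5 °C)/8.881 = -1.727 W/m
From the inner boundary to the aerogel blanket/phenolic foam interface, ΣR_partial = 7.505 m·K/W.
T_interface = T_in − Q'·ΣR_partial = 5.16 °C − (-1.727)(7.505) = 18.1 °C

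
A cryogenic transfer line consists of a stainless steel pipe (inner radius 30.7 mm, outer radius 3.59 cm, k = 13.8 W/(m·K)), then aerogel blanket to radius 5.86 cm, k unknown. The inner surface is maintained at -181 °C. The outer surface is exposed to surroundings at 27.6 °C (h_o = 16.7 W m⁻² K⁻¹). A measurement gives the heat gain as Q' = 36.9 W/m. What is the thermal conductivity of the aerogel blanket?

ΣR = ΔT/Q' = |-181 − 27.6|/36.9 = 5.653 m·K/W
Known resistances:
  R'_stainless steel = ln(0.0359/0.0307)/(2πk) = 0.1565/(2π·13.8) = 0.001805 m·K/W
  R'_conv,out = 1/(2πr h) = 1/(2π·0.0586·16.7) = 0.1626 m·K/W
R_aerogel blanket = ΣR − ΣR_known = 5.653 − 0.1644 = 5.489 m·K/W
ln(r₂/r₁)/(2πk) = 5.489 ⇒ k = 0.4900/(2π·5.489) = 0.0142 W/m·K

k = 0.0142 W/m·K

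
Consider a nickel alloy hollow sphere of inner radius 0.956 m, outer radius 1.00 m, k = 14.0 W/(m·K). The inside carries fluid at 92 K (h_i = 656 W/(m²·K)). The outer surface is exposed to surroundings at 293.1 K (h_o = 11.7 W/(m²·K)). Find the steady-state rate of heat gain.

Resistance network (inner→outer):
  R_conv,in = 1/(4πr²h) = 1/(4π·0.956²·656) = 1.327×10^-4 K/W
  R_nickel alloy = (1/0.956 − 1/1.00)/(4πk) = 0.04603/(4π·14.0) = 2.616×10^-4 K/W
  R_conv,out = 1/(4πr²h) = 1/(4π·1.00²·11.7) = 0.006801 K/W
ΣR = 1.327×10^-4 + 2.616×10^-4 + 0.006801 = 0.007195 K/W
Q = ΔT/ΣR = (92 K − 293.1 K)/0.007195 = -27900 W
(Negative Q ⇒ heat flows inward; heat gain = 27900 W.)

Q = 27.9 kW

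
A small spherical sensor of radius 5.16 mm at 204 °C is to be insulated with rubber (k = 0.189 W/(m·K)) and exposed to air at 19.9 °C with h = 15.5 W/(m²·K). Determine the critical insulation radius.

r_cr = 2.44 cm

For a sphere, r_cr = 2k_ins/h = 2·0.189/15.5 = 0.0244 m = 2.44 cm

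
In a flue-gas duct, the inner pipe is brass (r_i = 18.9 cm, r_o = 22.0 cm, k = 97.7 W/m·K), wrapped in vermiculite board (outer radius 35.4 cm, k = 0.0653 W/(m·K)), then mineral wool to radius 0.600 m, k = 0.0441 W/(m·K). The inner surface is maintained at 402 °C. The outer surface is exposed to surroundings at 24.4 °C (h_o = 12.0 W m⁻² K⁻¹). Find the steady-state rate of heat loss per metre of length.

Resistance network (inner→outer):
  R'_brass = ln(0.220/0.189)/(2πk) = 0.1519/(2π·97.7) = 2.474×10^-4 m·K/W
  R'_vermiculite board = ln(0.354/0.220)/(2πk) = 0.4757/(2π·0.0653) = 1.159 m·K/W
  R'_mineral wool = ln(0.600/0.354)/(2πk) = 0.5276/(2π·0.0441) = 1.904 m·K/W
  R'_conv,out = 1/(2πr h) = 1/(2π·0.600·12.0) = 0.02210 m·K/W
ΣR = 2.474×10^-4 + 1.159 + 1.904 + 0.02210 = 3.085 m·K/W
Q' = ΔT/ΣR = (402 °C − 24.4 °C)/3.085 = 122 W/m

Q' = 122 W/m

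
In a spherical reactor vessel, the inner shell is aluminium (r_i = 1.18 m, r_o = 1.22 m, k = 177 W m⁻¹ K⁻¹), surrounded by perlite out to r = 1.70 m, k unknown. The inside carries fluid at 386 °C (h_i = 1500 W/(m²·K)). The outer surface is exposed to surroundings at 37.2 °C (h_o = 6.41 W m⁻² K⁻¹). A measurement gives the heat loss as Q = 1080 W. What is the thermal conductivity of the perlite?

k = 0.0578 W/m·K

ΣR = ΔT/Q = |386 − 37.2|/1080 = 0.3230 K/W
Known resistances:
  R_conv,in = 1/(4πr²h) = 1/(4π·1.18²·1500) = 3.810×10^-5 K/W
  R_aluminium = (1/1.18 − 1/1.22)/(4πk) = 0.02779/(4π·177) = 1.249×10^-5 K/W
  R_conv,out = 1/(4πr²h) = 1/(4π·1.70²·6.41) = 0.004296 K/W
R_perlite = ΣR − ΣR_known = 0.3230 − 0.004347 = 0.3187 K/W
(1/r₁−1/r₂)/(4πk) = 0.3187 ⇒ k = 0.2314/(4π·0.3187) = 0.0578 W/m·K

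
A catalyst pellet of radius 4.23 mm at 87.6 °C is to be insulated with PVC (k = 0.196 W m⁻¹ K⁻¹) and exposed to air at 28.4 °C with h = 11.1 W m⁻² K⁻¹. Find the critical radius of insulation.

r_cr = 3.53 cm

For a sphere, r_cr = 2k_ins/h = 2·0.196/11.1 = 0.0353 m = 3.53 cm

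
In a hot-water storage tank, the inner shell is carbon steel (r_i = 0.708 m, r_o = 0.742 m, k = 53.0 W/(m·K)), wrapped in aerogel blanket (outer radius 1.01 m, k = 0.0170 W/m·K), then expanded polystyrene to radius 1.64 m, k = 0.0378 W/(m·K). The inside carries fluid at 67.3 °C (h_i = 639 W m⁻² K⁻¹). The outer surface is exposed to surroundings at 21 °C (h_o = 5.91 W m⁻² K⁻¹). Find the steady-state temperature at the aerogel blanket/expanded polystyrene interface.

Treat each layer as a resistance in series:
  R_conv,in = 1/(4πr²h) = 1/(4π·0.708²·639) = 2.484×10^-4 K/W
  R_carbon steel = (1/0.708 − 1/0.742)/(4πk) = 0.06472/(4π·53.0) = 9.718×10^-5 K/W
  R_aerogel blanket = (1/0.742 − 1/1.01)/(4πk) = 0.3576/(4π·0.0170) = 1.674 K/W
  R_expanded polystyrene = (1/1.01 − 1/1.64)/(4πk) = 0.3803/(4π·0.0378) = 0.8007 K/W
  R_conv,out = 1/(4πr²h) = 1/(4π·1.64²·5.91) = 0.005006 K/W
ΣR = 2.484×10^-4 + 9.718×10^-5 + 1.674 + 0.8007 + 0.005006 = 2.480 K/W
Q = ΔT/ΣR = (67.3 °C − 21 °C)/2.480 = 18.67 W
From the inner boundary to the aerogel blanket/expanded polystyrene interface, ΣR_partial = 1.674 K/W.
T_interface = T_in − Q·ΣR_partial = 67.3 °C − (18.67)(1.674) = 36.0 °C

T = 36.0 °C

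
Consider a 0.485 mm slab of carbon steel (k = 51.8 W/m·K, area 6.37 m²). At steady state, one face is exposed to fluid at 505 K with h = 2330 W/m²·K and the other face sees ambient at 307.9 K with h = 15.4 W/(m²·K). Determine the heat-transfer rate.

Q = 19200 W

Series thermal resistances, inner to outer:
  R_conv,in = 1/(hA) = 1/(2330·6.37) = 6.738×10^-5 K/W
  R_carbon steel = L/(kA) = 4.85×10^-4/(51.8·6.37) = 1.470×10^-6 K/W
  R_conv,out = 1/(hA) = 1/(15.4·6.37) = 0.01019 K/W
ΣR = 6.738×10^-5 + 1.470×10^-6 + 0.01019 = 0.01026 K/W
Q = ΔT/ΣR = (505 K − 307.9 K)/0.01026 = 19200 W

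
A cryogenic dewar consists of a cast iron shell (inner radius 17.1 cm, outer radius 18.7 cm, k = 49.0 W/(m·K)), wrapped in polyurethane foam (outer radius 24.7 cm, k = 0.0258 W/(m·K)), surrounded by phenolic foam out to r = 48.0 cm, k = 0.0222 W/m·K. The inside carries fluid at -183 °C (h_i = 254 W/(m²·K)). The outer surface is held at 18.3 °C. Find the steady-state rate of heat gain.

Resistance network (inner→outer):
  R_conv,in = 1/(4πr²h) = 1/(4π·0.171²·254) = 0.01071 K/W
  R_cast iron = (1/0.171 − 1/0.187)/(4πk) = 0.5004/(4π·49.0) = 8.126×10^-4 K/W
  R_polyurethane foam = (1/0.187 − 1/0.247)/(4πk) = 1.299/(4π·0.0258) = 4.007 K/W
  R_phenolic foam = (1/0.247 − 1/0.480)/(4πk) = 1.965/(4π·0.0222) = 7.045 K/W
ΣR = 0.01071 + 8.126×10^-4 + 4.007 + 7.045 = 11.06 K/W
Q = ΔT/ΣR = (-183 °C − 18.3 °C)/11.06 = -18.2 W
(Negative Q ⇒ heat flows inward; heat gain = 18.2 W.)

Q = 18.2 W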